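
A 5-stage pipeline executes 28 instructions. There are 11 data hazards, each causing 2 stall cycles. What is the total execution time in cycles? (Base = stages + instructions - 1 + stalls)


Base cycles = 5 + 28 - 1 = 32
Total stalls = 11 * 2 = 22
Total = 32 + 22 = 54

54


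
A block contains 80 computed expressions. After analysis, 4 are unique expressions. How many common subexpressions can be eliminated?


CSE count = total expressions - unique expressions
= 80 - 4 = 76

76


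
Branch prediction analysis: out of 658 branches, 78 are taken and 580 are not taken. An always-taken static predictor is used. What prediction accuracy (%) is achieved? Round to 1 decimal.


Predictor: always-taken
Correct predictions = 78
Accuracy = 78 / 658 * 100 = 11.9%

11.9


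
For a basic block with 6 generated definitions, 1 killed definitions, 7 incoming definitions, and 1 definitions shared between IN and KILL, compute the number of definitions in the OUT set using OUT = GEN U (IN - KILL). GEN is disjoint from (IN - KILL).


IN - KILL: 7 - 1 = 6 surviving definitions
OUT = GEN + surviving = 6 + 6 = 12

12


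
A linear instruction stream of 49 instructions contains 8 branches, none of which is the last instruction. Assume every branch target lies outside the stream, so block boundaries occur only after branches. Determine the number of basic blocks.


With no in-sequence branch targets, the leaders are the first instruction plus the instruction after each branch.
Number of basic blocks = branches + 1
= 8 + 1 = 9

9


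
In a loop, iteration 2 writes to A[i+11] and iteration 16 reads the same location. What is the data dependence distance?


Distance = read iteration - write iteration
= 16 - 2 = 14

14


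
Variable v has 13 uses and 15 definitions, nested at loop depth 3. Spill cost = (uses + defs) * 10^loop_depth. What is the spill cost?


uses + defs = 13 + 15 = 28
10^3 = 1000
Spill cost = 28 * 1000 = 28000

28000


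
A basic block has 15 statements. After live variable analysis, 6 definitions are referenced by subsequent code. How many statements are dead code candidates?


Dead code = total statements - live definitions
= 15 - 6 = 9

9


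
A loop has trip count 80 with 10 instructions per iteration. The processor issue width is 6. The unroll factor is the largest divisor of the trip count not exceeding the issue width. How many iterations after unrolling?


Largest divisor of 80 <= 6 is 5
New iterations = 80 / 5 = 16

16


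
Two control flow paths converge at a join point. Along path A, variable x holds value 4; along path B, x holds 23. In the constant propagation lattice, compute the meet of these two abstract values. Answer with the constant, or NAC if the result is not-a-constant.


Meet operation: if both paths give the same constant, result is that constant; if they differ, result is NAC (not-a-constant).
Path A: 4, Path B: 23 -> differ
Result: not-a-constant -> NAC

NAC


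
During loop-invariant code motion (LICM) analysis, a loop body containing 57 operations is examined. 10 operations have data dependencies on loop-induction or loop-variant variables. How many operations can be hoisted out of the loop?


Invariant candidates = total - loop-dependent
= 57 - 10 = 47

47


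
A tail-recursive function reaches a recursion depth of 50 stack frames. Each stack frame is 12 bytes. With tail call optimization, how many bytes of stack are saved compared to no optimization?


Without TCO: 50 * 12 = 600 bytes
With TCO: reuse 1 frame = 12 bytes
Savings = 600 - 12 = 588

588


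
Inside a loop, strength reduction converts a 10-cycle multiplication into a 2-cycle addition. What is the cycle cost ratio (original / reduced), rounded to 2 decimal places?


Ratio = mult_cost / add_cost = 10 / 2 = 5.0

5.0


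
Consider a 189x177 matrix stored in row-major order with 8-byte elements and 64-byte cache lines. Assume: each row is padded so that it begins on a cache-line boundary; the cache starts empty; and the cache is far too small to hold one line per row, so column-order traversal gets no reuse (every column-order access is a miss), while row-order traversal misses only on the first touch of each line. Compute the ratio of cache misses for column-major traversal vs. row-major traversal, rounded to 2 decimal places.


Each row occupies 177 * 8 = 1416 bytes and starts on a line boundary, so it spans ceil(1416 / 64) = 23 cache lines.
Row-major traversal misses (one per line touched): 189 * ceil(177 * 8 / 64) = 4347
Column-major traversal misses (no reuse, every access misses): 189 * 177 = 33453
Ratio = 33453 / 4347 = 7.7

7.7


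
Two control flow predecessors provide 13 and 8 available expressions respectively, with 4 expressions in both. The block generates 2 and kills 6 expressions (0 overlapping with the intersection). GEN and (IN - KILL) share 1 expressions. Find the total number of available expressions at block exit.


IN = intersection of predecessors = 4
IN - KILL = 4 - 0 = 4
|OUT| = |GEN| + |IN - KILL| - |GEN ∩ (IN - KILL)| = 2 + 4 - 1 = 5

5


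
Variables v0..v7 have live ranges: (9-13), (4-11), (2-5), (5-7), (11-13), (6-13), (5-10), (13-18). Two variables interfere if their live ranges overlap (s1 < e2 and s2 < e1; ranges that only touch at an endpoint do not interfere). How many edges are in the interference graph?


Check all pairs for overlapping intervals.
Two intervals (s1,e1) and (s2,e2) overlap if s1 < e2 and s2 < e1.
v0 (9-13) vs v1..v7: overlaps v1, v4, v5, v6 -> 4
v1 (4-11) vs v2..v7: overlaps v2, v3, v5, v6 -> 4
v2 (2-5) vs v3..v7: overlaps none -> 0
v3 (5-7) vs v4..v7: overlaps v5, v6 -> 2
v4 (11-13) vs v5..v7: overlaps v5 -> 1
v5 (6-13) vs v6..v7: overlaps v6 -> 1
v6 (5-10) vs v7: overlaps none -> 0
Total overlapping pairs = 4 + 4 + 0 + 2 + 1 + 1 + 0 = 12

12


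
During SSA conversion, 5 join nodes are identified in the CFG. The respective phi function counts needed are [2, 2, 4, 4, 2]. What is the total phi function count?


Total phi functions = sum of phi functions at each join node
= 2 + 2 + 4 + 4 + 2 = 14

14


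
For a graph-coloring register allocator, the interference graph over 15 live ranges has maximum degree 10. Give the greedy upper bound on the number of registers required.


Greedy coloring never needs more than (max_degree + 1) colors: when coloring a vertex, at most max_degree neighbors are already colored.
Upper bound = 10 + 1 = 11

11


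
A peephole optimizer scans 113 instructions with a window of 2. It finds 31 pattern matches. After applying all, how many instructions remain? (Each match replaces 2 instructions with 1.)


Each match removes 1 instructions.
Total removed = 31 * 1 = 31
Remaining = 113 - 31 = 82

82


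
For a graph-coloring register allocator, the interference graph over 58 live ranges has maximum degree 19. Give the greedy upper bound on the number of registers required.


Greedy coloring never needs more than (max_degree + 1) colors: when coloring a vertex, at most max_degree neighbors are already colored.
Upper bound = 19 + 1 = 20

20


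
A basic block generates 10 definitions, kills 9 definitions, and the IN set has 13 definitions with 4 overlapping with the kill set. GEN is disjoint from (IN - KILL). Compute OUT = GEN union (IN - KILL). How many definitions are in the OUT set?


IN - KILL: 13 - 4 = 9 surviving definitions
OUT = GEN + surviving = 10 + 9 = 19

19


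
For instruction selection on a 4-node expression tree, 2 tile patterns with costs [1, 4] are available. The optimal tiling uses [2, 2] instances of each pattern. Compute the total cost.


Total cost = sum(count_i * cost_i)
= 2*1 + 2*4
= 10

10


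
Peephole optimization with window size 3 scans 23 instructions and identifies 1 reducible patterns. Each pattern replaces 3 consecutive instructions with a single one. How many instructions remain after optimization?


Each match removes 2 instructions.
Total removed = 1 * 2 = 2
Remaining = 23 - 2 = 21

21


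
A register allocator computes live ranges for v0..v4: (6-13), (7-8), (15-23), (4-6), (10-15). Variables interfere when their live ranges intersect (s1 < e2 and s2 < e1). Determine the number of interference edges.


Check all pairs for overlapping intervals.
Two intervals (s1,e1) and (s2,e2) overlap if s1 < e2 and s2 < e1.
v0 (6-13) vs v1..v4: overlaps v1, v4 -> 2
v1 (7-8) vs v2..v4: overlaps none -> 0
v2 (15-23) vs v3..v4: overlaps none -> 0
v3 (4-6) vs v4: overlaps none -> 0
Total overlapping pairs = 2 + 0 + 0 + 0 = 2

2


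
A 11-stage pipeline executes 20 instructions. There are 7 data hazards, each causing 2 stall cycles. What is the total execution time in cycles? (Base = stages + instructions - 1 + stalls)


Base cycles = 11 + 20 - 1 = 30
Total stalls = 7 * 2 = 14
Total = 30 + 14 = 44

44


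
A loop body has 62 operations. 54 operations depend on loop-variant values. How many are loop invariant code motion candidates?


Invariant candidates = total - loop-dependent
= 62 - 54 = 8

8


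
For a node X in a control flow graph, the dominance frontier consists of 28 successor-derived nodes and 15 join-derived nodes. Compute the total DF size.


DF(X) = direct successor contributions + join point contributions
= 28 + 15 = 43

43


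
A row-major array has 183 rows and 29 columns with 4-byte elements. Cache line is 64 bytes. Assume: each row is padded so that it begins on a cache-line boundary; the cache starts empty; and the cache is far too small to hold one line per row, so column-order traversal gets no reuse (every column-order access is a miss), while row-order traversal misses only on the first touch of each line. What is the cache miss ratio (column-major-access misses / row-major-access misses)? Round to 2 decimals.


Each row occupies 29 * 4 = 116 bytes and starts on a line boundary, so it spans ceil(116 / 64) = 2 cache lines.
Row-major traversal misses (one per line touched): 183 * ceil(29 * 4 / 64) = 366
Column-major traversal misses (no reuse, every access misses): 183 * 29 = 5307
Ratio = 5307 / 366 = 14.5

14.5


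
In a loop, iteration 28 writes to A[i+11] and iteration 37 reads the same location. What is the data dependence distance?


Distance = read iteration - write iteration
= 37 - 28 = 9

9


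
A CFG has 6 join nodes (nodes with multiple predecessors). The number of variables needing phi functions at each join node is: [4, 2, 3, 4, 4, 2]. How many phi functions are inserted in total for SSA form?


Total phi functions = sum of phi functions at each join node
= 4 + 2 + 3 + 4 + 4 + 2 = 19

19


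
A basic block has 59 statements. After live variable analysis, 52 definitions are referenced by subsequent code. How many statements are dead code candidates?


Dead code = total statements - live definitions
= 59 - 52 = 7

7


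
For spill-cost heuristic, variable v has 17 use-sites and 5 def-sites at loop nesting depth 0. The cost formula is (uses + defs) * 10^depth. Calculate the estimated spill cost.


uses + defs = 17 + 5 = 22
10^0 = 1
Spill cost = 22 * 1 = 22

22


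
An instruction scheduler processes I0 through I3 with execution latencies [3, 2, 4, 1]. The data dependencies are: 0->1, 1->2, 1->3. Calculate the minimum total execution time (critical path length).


Compute longest path through dependency graph: dist(Ik) = max over predecessors of dist + latency(Ik).
dist(I0) = latency 3 = 3
dist(I1) = dist(I0) + 2 = 3 + 2 = 5
dist(I2) = dist(I1) + 4 = 5 + 4 = 9
dist(I3) = dist(I1) + 1 = 5 + 1 = 6
Critical path = max dist = 9

9


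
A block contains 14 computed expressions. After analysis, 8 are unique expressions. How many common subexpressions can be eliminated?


CSE count = total expressions - unique expressions
= 14 - 8 = 6

6


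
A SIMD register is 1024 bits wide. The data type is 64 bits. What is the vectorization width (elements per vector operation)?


Width = SIMD bits / data type bits
= 1024 / 64 = 16

16


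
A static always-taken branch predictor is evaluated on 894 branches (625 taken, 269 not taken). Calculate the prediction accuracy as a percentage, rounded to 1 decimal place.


Predictor: always-taken
Correct predictions = 625
Accuracy = 625 / 894 * 100 = 69.9%

69.9


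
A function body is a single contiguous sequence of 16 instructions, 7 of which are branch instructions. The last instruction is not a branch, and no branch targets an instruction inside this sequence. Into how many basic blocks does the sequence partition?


With no in-sequence branch targets, the leaders are the first instruction plus the instruction after each branch.
Number of basic blocks = branches + 1
= 7 + 1 = 8

8


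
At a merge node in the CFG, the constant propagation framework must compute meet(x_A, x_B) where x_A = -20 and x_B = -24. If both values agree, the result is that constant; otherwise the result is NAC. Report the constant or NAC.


Meet operation: if both paths give the same constant, result is that constant; if they differ, result is NAC (not-a-constant).
Path A: -20, Path B: -24 -> differ
Result: not-a-constant -> NAC

NAC


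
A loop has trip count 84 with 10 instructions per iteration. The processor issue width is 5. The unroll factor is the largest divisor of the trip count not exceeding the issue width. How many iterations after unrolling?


Largest divisor of 84 <= 5 is 4
New iterations = 84 / 4 = 21

21


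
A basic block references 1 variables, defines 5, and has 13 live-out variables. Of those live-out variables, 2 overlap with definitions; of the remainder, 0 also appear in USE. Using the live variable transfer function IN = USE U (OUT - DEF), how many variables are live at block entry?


OUT - DEF: 13 - 2 = 11
|IN| = |USE| + |OUT - DEF| - |USE ∩ (OUT - DEF)| = 1 + 11 - 0 = 12

12


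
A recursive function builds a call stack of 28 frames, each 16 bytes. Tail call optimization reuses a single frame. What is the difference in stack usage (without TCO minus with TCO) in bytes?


Without TCO: 28 * 16 = 448 bytes
With TCO: reuse 1 frame = 16 bytes
Savings = 448 - 16 = 432

432


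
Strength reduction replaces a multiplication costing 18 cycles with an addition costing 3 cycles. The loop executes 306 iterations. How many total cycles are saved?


Per-iteration saving = 18 - 3 = 15
Total saved = 306 * 15 = 4590

4590


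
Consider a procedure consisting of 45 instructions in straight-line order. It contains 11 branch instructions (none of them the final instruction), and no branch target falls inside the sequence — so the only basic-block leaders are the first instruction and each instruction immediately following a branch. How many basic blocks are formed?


With no in-sequence branch targets, the leaders are the first instruction plus the instruction after each branch.
Number of basic blocks = branches + 1
= 11 + 1 = 12

12


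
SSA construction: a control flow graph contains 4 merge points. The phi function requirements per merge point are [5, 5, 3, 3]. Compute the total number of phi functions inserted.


Total phi functions = sum of phi functions at each join node
= 5 + 5 + 3 + 3 = 16

16


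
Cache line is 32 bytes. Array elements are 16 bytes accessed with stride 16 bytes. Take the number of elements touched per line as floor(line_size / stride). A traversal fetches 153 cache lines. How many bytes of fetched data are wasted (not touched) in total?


Elements per line = floor(32 / 16) = 2
Bytes used per line = 2 * 16 = 32
Wasted per line = 32 - 32 = 0
Total wasted = 0 * 153 = 0

0


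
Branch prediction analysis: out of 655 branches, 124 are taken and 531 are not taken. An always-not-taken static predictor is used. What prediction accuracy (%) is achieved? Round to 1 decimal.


Predictor: always-not-taken
Correct predictions = 531
Accuracy = 531 / 655 * 100 = 81.1%

81.1


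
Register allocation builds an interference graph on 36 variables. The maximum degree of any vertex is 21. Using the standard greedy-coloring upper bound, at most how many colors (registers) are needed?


Greedy coloring never needs more than (max_degree + 1) colors: when coloring a vertex, at most max_degree neighbors are already colored.
Upper bound = 21 + 1 = 22

22


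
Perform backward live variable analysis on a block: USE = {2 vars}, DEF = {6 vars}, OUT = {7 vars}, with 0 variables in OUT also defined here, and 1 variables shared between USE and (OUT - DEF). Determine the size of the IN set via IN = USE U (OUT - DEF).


OUT - DEF: 7 - 0 = 7
|IN| = |USE| + |OUT - DEF| - |USE ∩ (OUT - DEF)| = 2 + 7 - 1 = 8

8


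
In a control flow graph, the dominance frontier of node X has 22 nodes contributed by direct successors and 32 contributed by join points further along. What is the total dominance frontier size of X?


DF(X) = direct successor contributions + join point contributions
= 22 + 32 = 54

54


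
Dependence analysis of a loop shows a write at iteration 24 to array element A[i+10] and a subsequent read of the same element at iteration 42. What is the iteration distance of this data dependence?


Distance = read iteration - write iteration
= 42 - 24 = 18

18


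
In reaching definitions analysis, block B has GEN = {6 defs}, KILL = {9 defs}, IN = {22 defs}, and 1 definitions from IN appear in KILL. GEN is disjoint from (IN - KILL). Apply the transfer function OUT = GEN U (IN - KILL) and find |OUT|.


IN - KILL: 22 - 1 = 21 surviving definitions
OUT = GEN + surviving = 6 + 21 = 27

27


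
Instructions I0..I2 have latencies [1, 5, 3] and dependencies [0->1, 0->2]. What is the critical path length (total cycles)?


Compute longest path through dependency graph: dist(Ik) = max over predecessors of dist + latency(Ik).
dist(I0) = latency 1 = 1
dist(I1) = dist(I0) + 5 = 1 + 5 = 6
dist(I2) = dist(I0) + 3 = 1 + 3 = 4
Critical path = max dist = 6

6


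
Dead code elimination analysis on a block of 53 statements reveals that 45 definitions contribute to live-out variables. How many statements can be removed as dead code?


Dead code = total statements - live definitions
= 53 - 45 = 8

8


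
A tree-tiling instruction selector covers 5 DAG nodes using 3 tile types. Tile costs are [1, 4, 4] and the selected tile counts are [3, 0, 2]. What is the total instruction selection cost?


Total cost = sum(count_i * cost_i)
= 3*1 + 0*4 + 2*4
= 11

11


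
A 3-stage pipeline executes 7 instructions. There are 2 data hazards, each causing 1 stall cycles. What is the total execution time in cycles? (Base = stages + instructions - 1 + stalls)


Base cycles = 3 + 7 - 1 = 9
Total stalls = 2 * 1 = 2
Total = 9 + 2 = 11

11


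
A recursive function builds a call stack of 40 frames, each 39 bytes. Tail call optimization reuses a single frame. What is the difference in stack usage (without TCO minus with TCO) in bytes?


Without TCO: 40 * 39 = 1560 bytes
With TCO: reuse 1 frame = 39 bytes
Savings = 1560 - 39 = 1521

1521


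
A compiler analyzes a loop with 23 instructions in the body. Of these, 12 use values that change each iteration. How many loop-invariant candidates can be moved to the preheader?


Invariant candidates = total - loop-dependent
= 23 - 12 = 11

11


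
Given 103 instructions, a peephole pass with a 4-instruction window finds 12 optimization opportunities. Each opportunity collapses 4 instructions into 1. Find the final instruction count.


Each match removes 3 instructions.
Total removed = 12 * 3 = 36
Remaining = 103 - 36 = 67

67


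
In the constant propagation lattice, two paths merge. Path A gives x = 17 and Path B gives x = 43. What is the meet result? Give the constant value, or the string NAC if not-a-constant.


Meet operation: if both paths give the same constant, result is that constant; if they differ, result is NAC (not-a-constant).
Path A: 17, Path B: 43 -> differ
Result: not-a-constant -> NAC

NAC


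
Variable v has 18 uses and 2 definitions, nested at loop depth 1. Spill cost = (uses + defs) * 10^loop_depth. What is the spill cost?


uses + defs = 18 + 2 = 20
10^1 = 10
Spill cost = 20 * 10 = 200

200


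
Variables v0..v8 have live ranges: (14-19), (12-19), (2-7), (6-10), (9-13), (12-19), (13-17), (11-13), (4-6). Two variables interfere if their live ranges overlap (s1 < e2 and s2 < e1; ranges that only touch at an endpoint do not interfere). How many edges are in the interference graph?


Check all pairs for overlapping intervals.
Two intervals (s1,e1) and (s2,e2) overlap if s1 < e2 and s2 < e1.
v0 (14-19) vs v1..v8: overlaps v1, v5, v6 -> 3
v1 (12-19) vs v2..v8: overlaps v4, v5, v6, v7 -> 4
v2 (2-7) vs v3..v8: overlaps v3, v8 -> 2
v3 (6-10) vs v4..v8: overlaps v4 -> 1
v4 (9-13) vs v5..v8: overlaps v5, v7 -> 2
v5 (12-19) vs v6..v8: overlaps v6, v7 -> 2
v6 (13-17) vs v7..v8: overlaps none -> 0
v7 (11-13) vs v8: overlaps none -> 0
Total overlapping pairs = 3 + 4 + 2 + 1 + 2 + 2 + 0 + 0 = 14

14


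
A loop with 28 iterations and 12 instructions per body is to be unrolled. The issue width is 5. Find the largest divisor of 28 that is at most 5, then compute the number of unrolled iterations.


Largest divisor of 28 <= 5 is 4
New iterations = 28 / 4 = 7

7


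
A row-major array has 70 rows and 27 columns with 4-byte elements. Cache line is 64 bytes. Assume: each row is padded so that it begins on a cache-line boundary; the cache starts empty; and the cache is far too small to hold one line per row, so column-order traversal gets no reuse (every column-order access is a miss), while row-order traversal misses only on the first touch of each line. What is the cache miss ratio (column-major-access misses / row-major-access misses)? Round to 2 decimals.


Each row occupies 27 * 4 = 108 bytes and starts on a line boundary, so it spans ceil(108 / 64) = 2 cache lines.
Row-major traversal misses (one per line touched): 70 * ceil(27 * 4 / 64) = 140
Column-major traversal misses (no reuse, every access misses): 70 * 27 = 1890
Ratio = 1890 / 140 = 13.5

13.5


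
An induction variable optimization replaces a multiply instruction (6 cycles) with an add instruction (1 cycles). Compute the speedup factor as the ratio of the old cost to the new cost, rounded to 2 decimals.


Ratio = mult_cost / add_cost = 6 / 1 = 6.0

6.0


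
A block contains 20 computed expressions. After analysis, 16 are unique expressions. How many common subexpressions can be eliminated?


CSE count = total expressions - unique expressions
= 20 - 16 = 4

4


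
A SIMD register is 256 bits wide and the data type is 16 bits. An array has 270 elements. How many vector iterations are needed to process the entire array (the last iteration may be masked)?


Width = 256 / 16 = 16 elements per vector op
Iterations = ceil(270 / 16) = 17

17


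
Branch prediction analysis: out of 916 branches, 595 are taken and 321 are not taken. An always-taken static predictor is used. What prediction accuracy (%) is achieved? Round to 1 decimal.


Predictor: always-taken
Correct predictions = 595
Accuracy = 595 / 916 * 100 = 65.0%

65.0


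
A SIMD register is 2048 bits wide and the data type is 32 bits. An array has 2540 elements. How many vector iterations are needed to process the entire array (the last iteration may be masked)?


Width = 2048 / 32 = 64 elements per vector op
Iterations = ceil(2540 / 64) = 40

40


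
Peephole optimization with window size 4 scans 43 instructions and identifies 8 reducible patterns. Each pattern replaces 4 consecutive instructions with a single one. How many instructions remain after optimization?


Each match removes 3 instructions.
Total removed = 8 * 3 = 24
Remaining = 43 - 24 = 19

19


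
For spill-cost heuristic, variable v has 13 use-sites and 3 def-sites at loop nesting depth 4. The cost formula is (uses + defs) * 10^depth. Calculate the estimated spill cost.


uses + defs = 13 + 3 = 16
10^4 = 10000
Spill cost = 16 * 10000 = 160000

160000


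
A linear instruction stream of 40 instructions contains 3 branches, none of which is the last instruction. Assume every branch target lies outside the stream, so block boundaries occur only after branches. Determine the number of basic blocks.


With no in-sequence branch targets, the leaders are the first instruction plus the instruction after each branch.
Number of basic blocks = branches + 1
= 3 + 1 = 4

4


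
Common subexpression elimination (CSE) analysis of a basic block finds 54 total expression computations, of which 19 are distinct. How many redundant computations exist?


CSE count = total expressions - unique expressions
= 54 - 19 = 35

35


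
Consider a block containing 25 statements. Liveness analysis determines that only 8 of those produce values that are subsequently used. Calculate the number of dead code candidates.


Dead code = total statements - live definitions
= 25 - 8 = 17

17


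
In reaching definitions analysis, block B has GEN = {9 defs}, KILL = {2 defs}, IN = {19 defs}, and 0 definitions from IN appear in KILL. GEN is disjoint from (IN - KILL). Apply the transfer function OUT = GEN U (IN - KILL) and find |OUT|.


IN - KILL: 19 - 0 = 19 surviving definitions
OUT = GEN + surviving = 9 + 19 = 28

28


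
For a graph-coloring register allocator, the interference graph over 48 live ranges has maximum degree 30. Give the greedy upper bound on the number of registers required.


Greedy coloring never needs more than (max_degree + 1) colors: when coloring a vertex, at most max_degree neighbors are already colored.
Upper bound = 30 + 1 = 31

31


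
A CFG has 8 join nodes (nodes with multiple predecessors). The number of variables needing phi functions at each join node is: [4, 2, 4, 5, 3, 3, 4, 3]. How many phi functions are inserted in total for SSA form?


Total phi functions = sum of phi functions at each join node
= 4 + 2 + 4 + 5 + 3 + 3 + 4 + 3 = 28

28


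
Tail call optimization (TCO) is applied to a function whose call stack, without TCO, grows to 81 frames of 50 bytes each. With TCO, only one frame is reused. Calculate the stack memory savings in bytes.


Without TCO: 81 * 50 = 4050 bytes
With TCO: reuse 1 frame = 50 bytes
Savings = 4050 - 50 = 4000

4000


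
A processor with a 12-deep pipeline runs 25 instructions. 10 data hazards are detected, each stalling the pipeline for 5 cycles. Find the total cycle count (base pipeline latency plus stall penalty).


Base cycles = 12 + 25 - 1 = 36
Total stalls = 10 * 5 = 50
Total = 36 + 50 = 86

86


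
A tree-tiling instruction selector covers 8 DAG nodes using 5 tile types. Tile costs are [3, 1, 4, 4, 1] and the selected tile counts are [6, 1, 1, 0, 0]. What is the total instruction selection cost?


Total cost = sum(count_i * cost_i)
= 6*3 + 1*1 + 1*4 + 0*4 + 0*1
= 23

23


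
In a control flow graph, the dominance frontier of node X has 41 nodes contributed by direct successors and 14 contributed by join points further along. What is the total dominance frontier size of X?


DF(X) = direct successor contributions + join point contributions
= 41 + 14 = 55

55


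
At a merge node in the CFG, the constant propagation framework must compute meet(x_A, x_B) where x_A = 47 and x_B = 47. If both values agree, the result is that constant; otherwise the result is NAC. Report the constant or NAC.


Meet operation: if both paths give the same constant, result is that constant; if they differ, result is NAC (not-a-constant).
Path A: 47, Path B: 47 -> equal
Result: constant -> 47

47


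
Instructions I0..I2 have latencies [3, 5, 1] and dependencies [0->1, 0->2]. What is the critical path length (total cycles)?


Compute longest path through dependency graph: dist(Ik) = max over predecessors of dist + latency(Ik).
dist(I0) = latency 3 = 3
dist(I1) = dist(I0) + 5 = 3 + 5 = 8
dist(I2) = dist(I0) + 1 = 3 + 1 = 4
Critical path = max dist = 8

8


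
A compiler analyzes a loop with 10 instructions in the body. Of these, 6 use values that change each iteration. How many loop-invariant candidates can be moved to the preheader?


Invariant candidates = total - loop-dependent
= 10 - 6 = 4

4


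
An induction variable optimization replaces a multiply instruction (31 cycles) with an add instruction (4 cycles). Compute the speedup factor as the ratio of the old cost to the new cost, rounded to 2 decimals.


Ratio = mult_cost / add_cost = 31 / 4 = 7.75

7.75


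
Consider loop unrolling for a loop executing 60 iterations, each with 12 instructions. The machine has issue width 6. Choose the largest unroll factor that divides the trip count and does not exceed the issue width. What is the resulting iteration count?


Largest divisor of 60 <= 6 is 6
New iterations = 60 / 6 = 10

10


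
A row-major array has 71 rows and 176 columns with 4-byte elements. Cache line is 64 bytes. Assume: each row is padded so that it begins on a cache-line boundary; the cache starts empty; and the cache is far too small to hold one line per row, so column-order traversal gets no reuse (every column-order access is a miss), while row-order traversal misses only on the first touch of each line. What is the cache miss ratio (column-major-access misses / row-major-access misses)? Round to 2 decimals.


Each row occupies 176 * 4 = 704 bytes and starts on a line boundary, so it spans ceil(704 / 64) = 11 cache lines.
Row-major traversal misses (one per line touched): 71 * ceil(176 * 4 / 64) = 781
Column-major traversal misses (no reuse, every access misses): 71 * 176 = 12496
Ratio = 12496 / 781 = 16.0

16.0


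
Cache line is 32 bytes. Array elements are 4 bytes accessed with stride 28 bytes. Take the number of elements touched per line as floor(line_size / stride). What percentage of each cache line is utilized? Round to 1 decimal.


Elements per cache line = floor(32 / 28) = 1
Bytes used = 1 * 4 = 4
Utilization = 4 / 32 * 100 = 12.5%

12.5


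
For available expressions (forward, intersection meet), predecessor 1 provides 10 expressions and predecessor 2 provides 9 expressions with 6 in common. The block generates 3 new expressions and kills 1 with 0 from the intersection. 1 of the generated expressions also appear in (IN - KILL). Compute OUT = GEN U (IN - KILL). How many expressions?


IN = intersection of predecessors = 6
IN - KILL = 6 - 0 = 6
|OUT| = |GEN| + |IN - KILL| - |GEN ∩ (IN - KILL)| = 3 + 6 - 1 = 8

8


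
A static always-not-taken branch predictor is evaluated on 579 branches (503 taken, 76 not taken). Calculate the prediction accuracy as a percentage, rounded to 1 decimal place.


Predictor: always-not-taken
Correct predictions = 76
Accuracy = 76 / 579 * 100 = 13.1%

13.1


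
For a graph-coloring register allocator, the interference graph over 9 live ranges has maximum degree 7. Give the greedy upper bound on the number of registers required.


Greedy coloring never needs more than (max_degree + 1) colors: when coloring a vertex, at most max_degree neighbors are already colored.
Upper bound = 7 + 1 = 8

8


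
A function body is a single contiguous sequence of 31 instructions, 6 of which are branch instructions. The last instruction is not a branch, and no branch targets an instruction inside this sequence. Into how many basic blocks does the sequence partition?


With no in-sequence branch targets, the leaders are the first instruction plus the instruction after each branch.
Number of basic blocks = branches + 1
= 6 + 1 = 7

7


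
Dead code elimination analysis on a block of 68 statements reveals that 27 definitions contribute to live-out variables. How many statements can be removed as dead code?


Dead code = total statements - live definitions
= 68 - 27 = 41

41


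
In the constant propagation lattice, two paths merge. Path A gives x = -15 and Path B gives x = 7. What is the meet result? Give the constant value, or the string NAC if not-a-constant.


Meet operation: if both paths give the same constant, result is that constant; if they differ, result is NAC (not-a-constant).
Path A: -15, Path B: 7 -> differ
Result: not-a-constant -> NAC

NAC


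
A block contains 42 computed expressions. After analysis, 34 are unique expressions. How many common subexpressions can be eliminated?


CSE count = total expressions - unique expressions
= 42 - 34 = 8

8


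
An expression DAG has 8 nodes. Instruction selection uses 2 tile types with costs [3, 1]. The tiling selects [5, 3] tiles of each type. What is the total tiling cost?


Total cost = sum(count_i * cost_i)
= 5*3 + 3*1
= 18

18


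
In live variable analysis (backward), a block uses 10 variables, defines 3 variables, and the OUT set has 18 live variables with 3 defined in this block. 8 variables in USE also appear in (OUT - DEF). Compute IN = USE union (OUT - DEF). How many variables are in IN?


OUT - DEF: 18 - 3 = 15
|IN| = |USE| + |OUT - DEF| - |USE ∩ (OUT - DEF)| = 10 + 15 - 8 = 17

17


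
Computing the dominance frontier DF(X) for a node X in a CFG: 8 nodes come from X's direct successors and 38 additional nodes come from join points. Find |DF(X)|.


DF(X) = direct successor contributions + join point contributions
= 8 + 38 = 46

46


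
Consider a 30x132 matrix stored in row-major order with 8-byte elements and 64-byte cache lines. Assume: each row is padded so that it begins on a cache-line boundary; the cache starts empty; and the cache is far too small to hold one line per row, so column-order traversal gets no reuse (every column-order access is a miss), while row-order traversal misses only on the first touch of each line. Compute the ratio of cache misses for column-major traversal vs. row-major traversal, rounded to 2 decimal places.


Each row occupies 132 * 8 = 1056 bytes and starts on a line boundary, so it spans ceil(1056 / 64) = 17 cache lines.
Row-major traversal misses (one per line touched): 30 * ceil(132 * 8 / 64) = 510
Column-major traversal misses (no reuse, every access misses): 30 * 132 = 3960
Ratio = 3960 / 510 = 7.76

7.76


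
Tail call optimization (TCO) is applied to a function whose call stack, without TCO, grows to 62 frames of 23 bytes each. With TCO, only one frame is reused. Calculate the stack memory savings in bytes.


Without TCO: 62 * 23 = 1426 bytes
With TCO: reuse 1 frame = 23 bytes
Savings = 1426 - 23 = 1403

1403


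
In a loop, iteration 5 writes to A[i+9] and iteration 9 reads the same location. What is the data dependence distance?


Distance = read iteration - write iteration
= 9 - 5 = 4

4


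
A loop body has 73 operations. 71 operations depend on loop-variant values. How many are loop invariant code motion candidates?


Invariant candidates = total - loop-dependent
= 73 - 71 = 2

2


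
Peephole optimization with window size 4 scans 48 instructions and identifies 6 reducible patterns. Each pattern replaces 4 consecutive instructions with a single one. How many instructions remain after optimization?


Each match removes 3 instructions.
Total removed = 6 * 3 = 18
Remaining = 48 - 18 = 30

30


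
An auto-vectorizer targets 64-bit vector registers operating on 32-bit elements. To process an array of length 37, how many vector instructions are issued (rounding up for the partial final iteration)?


Width = 64 / 32 = 2 elements per vector op
Iterations = ceil(37 / 2) = 19

19


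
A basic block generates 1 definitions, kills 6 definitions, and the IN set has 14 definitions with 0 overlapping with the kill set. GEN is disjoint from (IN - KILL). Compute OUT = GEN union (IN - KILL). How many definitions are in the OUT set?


IN - KILL: 14 - 0 = 14 surviving definitions
OUT = GEN + surviving = 1 + 14 = 15

15


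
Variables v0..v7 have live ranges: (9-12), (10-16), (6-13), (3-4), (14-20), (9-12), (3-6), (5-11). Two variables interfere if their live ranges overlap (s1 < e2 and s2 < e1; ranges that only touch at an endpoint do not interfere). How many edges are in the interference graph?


Check all pairs for overlapping intervals.
Two intervals (s1,e1) and (s2,e2) overlap if s1 < e2 and s2 < e1.
v0 (9-12) vs v1..v7: overlaps v1, v2, v5, v7 -> 4
v1 (10-16) vs v2..v7: overlaps v2, v4, v5, v7 -> 4
v2 (6-13) vs v3..v7: overlaps v5, v7 -> 2
v3 (3-4) vs v4..v7: overlaps v6 -> 1
v4 (14-20) vs v5..v7: overlaps none -> 0
v5 (9-12) vs v6..v7: overlaps v7 -> 1
v6 (3-6) vs v7: overlaps v7 -> 1
Total overlapping pairs = 4 + 4 + 2 + 1 + 0 + 1 + 1 = 13

13


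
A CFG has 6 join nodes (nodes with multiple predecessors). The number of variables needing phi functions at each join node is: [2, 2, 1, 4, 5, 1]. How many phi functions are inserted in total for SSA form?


Total phi functions = sum of phi functions at each join node
= 2 + 2 + 1 + 4 + 5 + 1 = 15

15


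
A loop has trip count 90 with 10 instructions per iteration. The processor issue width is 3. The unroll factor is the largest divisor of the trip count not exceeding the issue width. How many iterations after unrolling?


Largest divisor of 90 <= 3 is 3
New iterations = 90 / 3 = 30

30


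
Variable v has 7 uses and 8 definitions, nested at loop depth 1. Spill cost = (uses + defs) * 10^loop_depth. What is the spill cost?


uses + defs = 7 + 8 = 15
10^1 = 10
Spill cost = 15 * 10 = 150

150


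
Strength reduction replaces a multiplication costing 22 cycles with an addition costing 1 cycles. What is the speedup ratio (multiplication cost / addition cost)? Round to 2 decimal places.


Ratio = mult_cost / add_cost = 22 / 1 = 22.0

22.0


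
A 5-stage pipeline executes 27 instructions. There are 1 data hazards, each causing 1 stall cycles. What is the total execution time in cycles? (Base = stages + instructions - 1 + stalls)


Base cycles = 5 + 27 - 1 = 31
Total stalls = 1 * 1 = 1
Total = 31 + 1 = 32

32


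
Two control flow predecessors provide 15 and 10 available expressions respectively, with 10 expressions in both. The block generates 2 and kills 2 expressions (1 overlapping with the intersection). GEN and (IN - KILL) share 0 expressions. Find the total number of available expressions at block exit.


IN = intersection of predecessors = 10
IN - KILL = 10 - 1 = 9
|OUT| = |GEN| + |IN - KILL| - |GEN ∩ (IN - KILL)| = 2 + 9 - 0 = 11

11


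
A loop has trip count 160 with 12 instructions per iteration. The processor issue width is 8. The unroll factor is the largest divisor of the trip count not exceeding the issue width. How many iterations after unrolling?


Largest divisor of 160 <= 8 is 8
New iterations = 160 / 8 = 20

20


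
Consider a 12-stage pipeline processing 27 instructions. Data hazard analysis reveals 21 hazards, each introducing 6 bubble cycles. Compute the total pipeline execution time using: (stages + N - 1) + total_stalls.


Base cycles = 12 + 27 - 1 = 38
Total stalls = 21 * 6 = 126
Total = 38 + 126 = 164

164


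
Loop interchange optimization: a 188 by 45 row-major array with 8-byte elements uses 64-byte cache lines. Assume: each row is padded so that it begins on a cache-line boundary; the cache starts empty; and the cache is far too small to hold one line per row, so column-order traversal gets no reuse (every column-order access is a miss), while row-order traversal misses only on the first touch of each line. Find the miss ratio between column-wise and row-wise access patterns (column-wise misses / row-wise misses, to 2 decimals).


Each row occupies 45 * 8 = 360 bytes and starts on a line boundary, so it spans ceil(360 / 64) = 6 cache lines.
Row-major traversal misses (one per line touched): 188 * ceil(45 * 8 / 64) = 1128
Column-major traversal misses (no reuse, every access misses): 188 * 45 = 8460
Ratio = 8460 / 1128 = 7.5

7.5


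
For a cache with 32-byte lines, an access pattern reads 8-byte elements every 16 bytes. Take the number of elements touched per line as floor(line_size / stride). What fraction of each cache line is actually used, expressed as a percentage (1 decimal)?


Elements per cache line = floor(32 / 16) = 2
Bytes used = 2 * 8 = 16
Utilization = 16 / 32 * 100 = 50.0%

50.0
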